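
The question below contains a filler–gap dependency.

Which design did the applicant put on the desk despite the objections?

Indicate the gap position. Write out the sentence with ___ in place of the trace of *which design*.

Pre-movement form: The applicant did put which design on the desk despite the objections.
The filler 'which design' is interpreted as the direct object of 'put'. The gap is right after 'put'.

Which design did the applicant put ___ on the desk despite the objections?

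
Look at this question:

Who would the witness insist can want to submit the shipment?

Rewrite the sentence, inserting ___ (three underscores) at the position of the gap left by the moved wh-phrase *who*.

Who would the witness insist ___ can want to submit the shipment?

Underlying clause: The witness would insist who can want to submit the shipment.
'who' is the subject of the clause embedded under 'insist'. The gap is right after 'insist'.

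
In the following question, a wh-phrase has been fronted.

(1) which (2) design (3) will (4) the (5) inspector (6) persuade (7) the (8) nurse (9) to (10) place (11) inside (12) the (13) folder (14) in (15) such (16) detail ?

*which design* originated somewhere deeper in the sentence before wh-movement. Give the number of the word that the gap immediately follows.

Before movement: The inspector will persuade the nurse to place which design inside the folder in such detail.
'which design' is the direct object of 'place'. Wh-movement fronts it, leaving a gap right after 'place':
Which design will the inspector persuade the nurse to place ___ inside the folder in such detail?
'place' is word 10.

10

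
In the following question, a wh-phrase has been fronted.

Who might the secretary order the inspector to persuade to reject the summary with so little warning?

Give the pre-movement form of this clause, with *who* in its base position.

'who' functions as the direct object of 'persuade'. It moves to the left edge, and the trace sits right after 'persuade':
Who might the secretary order the inspector to persuade ___ to reject the summary with so little warning?

The secretary might order the inspector to persuade who to reject the summary with so little warning.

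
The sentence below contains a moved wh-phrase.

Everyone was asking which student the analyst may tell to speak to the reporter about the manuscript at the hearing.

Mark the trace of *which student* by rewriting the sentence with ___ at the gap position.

Everyone was asking which student the analyst may tell ___ to speak to the reporter about the manuscript at the hearing.

Underlying clause: The analyst may tell which student to speak to the reporter about the manuscript at the hearing.
'which student' is the direct object of 'tell'. The gap is right after 'tell'.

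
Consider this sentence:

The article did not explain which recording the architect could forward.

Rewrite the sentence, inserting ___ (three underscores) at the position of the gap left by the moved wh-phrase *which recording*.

Pre-movement form: The architect could forward which recording.
'which recording' functions as the direct object of 'forward'. The gap is right after 'forward'.

The article did not explain which recording the architect could forward ___.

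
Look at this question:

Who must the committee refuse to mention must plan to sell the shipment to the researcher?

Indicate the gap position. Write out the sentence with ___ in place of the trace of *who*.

Before movement: The committee must refuse to mention who must plan to sell the shipment to the researcher.
The filler 'who' is interpreted as the subject of the clause embedded under 'mention'. The gap is right after 'mention'.

Who must the committee refuse to mention ___ must plan to sell the shipment to the researcher?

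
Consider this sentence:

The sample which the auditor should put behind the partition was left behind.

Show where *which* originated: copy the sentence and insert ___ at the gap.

'which' functions as the direct object of 'put'. The gap is right after 'put'.

The sample which the auditor should put ___ behind the partition was left behind.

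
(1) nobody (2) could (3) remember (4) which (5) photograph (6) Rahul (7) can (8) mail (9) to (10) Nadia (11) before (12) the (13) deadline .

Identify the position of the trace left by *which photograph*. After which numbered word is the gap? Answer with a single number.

8

In situ: Rahul can mail which photograph to Nadia before the deadline.
The filler 'which photograph' is interpreted as the direct object of 'mail'. It moves to the left edge, and the trace sits right after 'mail':
Nobody could remember which photograph Rahul can mail ___ to Nadia before the deadline.
'mail' is word 8.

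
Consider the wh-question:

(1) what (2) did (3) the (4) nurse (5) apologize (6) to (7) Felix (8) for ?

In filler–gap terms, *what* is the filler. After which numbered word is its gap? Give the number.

Pre-movement form: The nurse did apologize to Felix for what.
'what' is the object of the preposition 'for'. It moves to the left edge, and the trace sits right after 'for':
What did the nurse apologize to Felix for ___?
'for' is word 8.

8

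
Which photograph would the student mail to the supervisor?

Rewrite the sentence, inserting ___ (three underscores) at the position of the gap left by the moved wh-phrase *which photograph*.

Underlying clause: The student would mail which photograph to the supervisor.
The filler 'which photograph' is interpreted as the direct object of 'mail'. The gap is right after 'mail'.

Which photograph would the student mail ___ to the supervisor?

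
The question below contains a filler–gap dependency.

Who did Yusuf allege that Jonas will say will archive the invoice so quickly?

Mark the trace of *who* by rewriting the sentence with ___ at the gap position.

Who did Yusuf allege that Jonas will say ___ will archive the invoice so quickly?

Before movement: Yusuf did allege that Jonas will say who will archive the invoice so quickly.
The filler 'who' is interpreted as the subject of the clause embedded under 'say'. The gap is right after 'say'.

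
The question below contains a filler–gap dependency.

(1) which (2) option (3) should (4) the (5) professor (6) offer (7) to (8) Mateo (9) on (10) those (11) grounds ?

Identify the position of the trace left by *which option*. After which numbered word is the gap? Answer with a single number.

6

Underlying clause: The professor should offer which option to Mateo on those grounds.
The filler 'which option' is interpreted as the direct object of 'offer'. Fronting leaves a gap immediately after 'offer':
Which option should the professor offer ___ to Mateo on those grounds?
'offer' is word 6.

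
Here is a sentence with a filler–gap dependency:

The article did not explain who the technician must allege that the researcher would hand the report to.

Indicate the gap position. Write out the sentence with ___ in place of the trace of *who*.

The article did not explain who the technician must allege that the researcher would hand the report to ___.

Before movement: The technician must allege that the researcher would hand the report to who.
The filler 'who' is interpreted as the object of the preposition 'to' (recipient of 'hand'). The gap is right after 'to'.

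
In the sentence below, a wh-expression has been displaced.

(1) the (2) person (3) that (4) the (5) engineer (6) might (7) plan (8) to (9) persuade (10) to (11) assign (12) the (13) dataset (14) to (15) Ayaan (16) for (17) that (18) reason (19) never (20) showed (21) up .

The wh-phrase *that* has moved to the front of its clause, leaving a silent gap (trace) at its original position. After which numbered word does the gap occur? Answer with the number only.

'that' is the direct object of 'persuade'. It moves to the left edge, and the trace sits right after 'persuade':
The person that the engineer might plan to persuade ___ to assign the dataset to Ayaan for that reason never showed up.
'persuade' is word 9.

9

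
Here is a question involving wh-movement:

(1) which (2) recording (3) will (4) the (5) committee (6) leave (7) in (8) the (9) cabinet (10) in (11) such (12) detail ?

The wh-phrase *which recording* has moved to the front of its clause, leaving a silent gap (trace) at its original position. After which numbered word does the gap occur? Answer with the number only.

Before movement: The committee will leave which recording in the cabinet in such detail.
The filler 'which recording' is interpreted as the direct object of 'leave'. It moves to the left edge, and the trace sits right after 'leave':
Which recording will the committee leave ___ in the cabinet in such detail?
'leave' is word 6.

6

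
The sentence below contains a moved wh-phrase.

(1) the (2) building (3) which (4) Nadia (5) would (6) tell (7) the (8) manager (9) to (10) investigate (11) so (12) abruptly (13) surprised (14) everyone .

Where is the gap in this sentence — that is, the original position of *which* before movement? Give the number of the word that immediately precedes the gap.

'which' is the direct object of 'investigate'. Fronting leaves a gap immediately after 'investigate':
The building which Nadia would tell the manager to investigate ___ so abruptly surprised everyone.
'investigate' is word 10.

10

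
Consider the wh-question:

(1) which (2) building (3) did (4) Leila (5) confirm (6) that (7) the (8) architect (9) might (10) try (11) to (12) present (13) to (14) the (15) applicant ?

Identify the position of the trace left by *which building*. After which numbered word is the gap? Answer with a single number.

Before movement: Leila did confirm that the architect might try to present which building to the applicant.
The filler 'which building' is interpreted as the direct object of 'present'. Wh-movement fronts it, leaving a gap right after 'present':
Which building did Leila confirm that the architect might try to present ___ to the applicant?
'present' is word 12.

12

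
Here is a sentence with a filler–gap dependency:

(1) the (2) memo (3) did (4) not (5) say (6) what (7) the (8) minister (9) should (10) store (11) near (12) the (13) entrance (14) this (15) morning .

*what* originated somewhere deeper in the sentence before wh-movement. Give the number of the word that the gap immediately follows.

10

In situ: The minister should store what near the entrance this morning.
The filler 'what' is interpreted as the direct object of 'store'. It moves to the left edge, and the trace sits right after 'store':
The memo did not say what the minister should store ___ near the entrance this morning.
'store' is word 10.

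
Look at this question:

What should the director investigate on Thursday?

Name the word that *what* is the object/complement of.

investigate

In situ: The director should investigate what on Thursday.
'what' is the direct object of 'investigate'. It moves to the left edge, and the trace sits right after 'investigate':
What should the director investigate ___ on Thursday?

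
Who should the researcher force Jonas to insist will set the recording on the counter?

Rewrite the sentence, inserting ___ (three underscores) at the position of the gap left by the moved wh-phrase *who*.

Who should the researcher force Jonas to insist ___ will set the recording on the counter?

In situ: The researcher should force Jonas to insist who will set the recording on the counter.
'who' is the subject of the clause embedded under 'insist'. The gap is right after 'insist'.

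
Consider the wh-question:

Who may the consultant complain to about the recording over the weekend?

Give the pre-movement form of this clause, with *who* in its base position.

'who' is the object of the preposition 'to'. Fronting leaves a gap immediately after 'to':
Who may the consultant complain to ___ about the recording over the weekend?

The consultant may complain to who about the recording over the weekend.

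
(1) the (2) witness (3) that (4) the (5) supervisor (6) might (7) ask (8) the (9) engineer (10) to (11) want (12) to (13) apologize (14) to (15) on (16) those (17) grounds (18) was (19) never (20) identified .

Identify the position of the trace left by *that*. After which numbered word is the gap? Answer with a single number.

14

The filler 'that' is interpreted as the object of the preposition 'to'. Fronting leaves a gap immediately after 'to':
The witness that the supervisor might ask the engineer to want to apologize to ___ on those grounds was never identified.
'to' is word 14.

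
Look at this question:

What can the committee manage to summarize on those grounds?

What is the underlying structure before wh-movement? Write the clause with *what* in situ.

'what' is the direct object of 'summarize'. Fronting leaves a gap immediately after 'summarize':
What can the committee manage to summarize ___ on those grounds?

The committee can manage to summarize what on those grounds.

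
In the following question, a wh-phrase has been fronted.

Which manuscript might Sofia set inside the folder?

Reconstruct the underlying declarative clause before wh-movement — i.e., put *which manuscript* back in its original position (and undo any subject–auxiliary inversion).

'which manuscript' functions as the direct object of 'set'. Fronting leaves a gap immediately after 'set':
Which manuscript might Sofia set ___ inside the folder?

Sofia might set which manuscript inside the folder.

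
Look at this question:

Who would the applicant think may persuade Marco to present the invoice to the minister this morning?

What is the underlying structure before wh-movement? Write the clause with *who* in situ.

The applicant would think who may persuade Marco to present the invoice to the minister this morning.

The filler 'who' is interpreted as the subject of the clause embedded under 'think'. Fronting leaves a gap immediately after 'think':
Who would the applicant think ___ may persuade Marco to present the invoice to the minister this morning?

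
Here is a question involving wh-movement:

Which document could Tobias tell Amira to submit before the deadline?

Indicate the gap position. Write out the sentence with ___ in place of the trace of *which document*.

Before movement: Tobias could tell Amira to submit which document before the deadline.
'which document' functions as the direct object of 'submit'. The gap is right after 'submit'.

Which document could Tobias tell Amira to submit ___ before the deadline?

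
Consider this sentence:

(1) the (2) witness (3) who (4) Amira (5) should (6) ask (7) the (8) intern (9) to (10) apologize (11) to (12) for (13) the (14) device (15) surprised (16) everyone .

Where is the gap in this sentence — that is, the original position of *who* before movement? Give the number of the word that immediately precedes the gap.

11

'who' functions as the object of the preposition 'to'. Wh-movement fronts it, leaving a gap right after 'to':
The witness who Amira should ask the intern to apologize to ___ for the device surprised everyone.
'to' is word 11.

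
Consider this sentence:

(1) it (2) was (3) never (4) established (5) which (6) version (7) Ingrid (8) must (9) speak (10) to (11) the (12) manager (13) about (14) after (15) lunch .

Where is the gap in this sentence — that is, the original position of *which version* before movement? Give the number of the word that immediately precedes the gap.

Before movement: Ingrid must speak to the manager about which version after lunch.
'which version' functions as the object of the preposition 'about'. It moves to the left edge, and the trace sits right after 'about':
It was never established which version Ingrid must speak to the manager about ___ after lunch.
'about' is word 13.

13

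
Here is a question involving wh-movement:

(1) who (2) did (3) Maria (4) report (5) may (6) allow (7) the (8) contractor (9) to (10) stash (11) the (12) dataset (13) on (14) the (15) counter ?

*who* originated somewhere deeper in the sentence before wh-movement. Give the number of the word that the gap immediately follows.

4

Before movement: Maria did report who may allow the contractor to stash the dataset on the counter.
'who' is the subject of the clause embedded under 'report'. It moves to the left edge, and the trace sits right after 'report':
Who did Maria report ___ may allow the contractor to stash the dataset on the counter?
'report' is word 4.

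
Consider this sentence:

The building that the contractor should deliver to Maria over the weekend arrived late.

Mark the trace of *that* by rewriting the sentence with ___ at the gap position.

The building that the contractor should deliver ___ to Maria over the weekend arrived late.

The filler 'that' is interpreted as the direct object of 'deliver'. The gap is right after 'deliver'.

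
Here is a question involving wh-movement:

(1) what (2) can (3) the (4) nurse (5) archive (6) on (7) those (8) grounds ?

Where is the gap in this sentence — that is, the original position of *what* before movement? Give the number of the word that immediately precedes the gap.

Pre-movement form: The nurse can archive what on those grounds.
The filler 'what' is interpreted as the direct object of 'archive'. Wh-movement fronts it, leaving a gap right after 'archive':
What can the nurse archive ___ on those grounds?
'archive' is word 5.

5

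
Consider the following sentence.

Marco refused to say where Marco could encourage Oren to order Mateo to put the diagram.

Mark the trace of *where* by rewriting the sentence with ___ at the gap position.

Marco refused to say where Marco could encourage Oren to order Mateo to put the diagram ___.

In situ: Marco could encourage Oren to order Mateo to put the diagram where.
The filler 'where' is interpreted as the locative complement of 'put'. The gap is right after 'diagram'.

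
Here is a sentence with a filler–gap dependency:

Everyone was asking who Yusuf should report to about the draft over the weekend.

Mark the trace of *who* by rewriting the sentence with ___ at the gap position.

Underlying clause: Yusuf should report to who about the draft over the weekend.
'who' functions as the object of the preposition 'to'. The gap is right after 'to'.

Everyone was asking who Yusuf should report to ___ about the draft over the weekend.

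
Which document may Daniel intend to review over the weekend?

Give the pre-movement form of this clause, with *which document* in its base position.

'which document' functions as the direct object of 'review'. Fronting leaves a gap immediately after 'review':
Which document may Daniel intend to review ___ over the weekend?

Daniel may intend to review which document over the weekend.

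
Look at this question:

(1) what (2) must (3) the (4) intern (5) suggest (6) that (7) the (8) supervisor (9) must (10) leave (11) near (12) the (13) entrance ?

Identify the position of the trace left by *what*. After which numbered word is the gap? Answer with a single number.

10

In situ: The intern must suggest that the supervisor must leave what near the entrance.
'what' is the direct object of 'leave'. It moves to the left edge, and the trace sits right after 'leave':
What must the intern suggest that the supervisor must leave ___ near the entrance?
'leave' is word 10.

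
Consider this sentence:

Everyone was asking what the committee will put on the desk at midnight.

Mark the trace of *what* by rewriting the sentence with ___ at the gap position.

In situ: The committee will put what on the desk at midnight.
'what' functions as the direct object of 'put'. The gap is right after 'put'.

Everyone was asking what the committee will put ___ on the desk at midnight.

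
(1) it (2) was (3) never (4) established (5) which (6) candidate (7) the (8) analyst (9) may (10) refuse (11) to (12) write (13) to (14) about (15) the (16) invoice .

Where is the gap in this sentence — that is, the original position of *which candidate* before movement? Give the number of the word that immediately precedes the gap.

Before movement: The analyst may refuse to write to which candidate about the invoice.
'which candidate' is the object of the preposition 'to'. Wh-movement fronts it, leaving a gap right after 'to':
It was never established which candidate the analyst may refuse to write to ___ about the invoice.
'to' is word 13.

13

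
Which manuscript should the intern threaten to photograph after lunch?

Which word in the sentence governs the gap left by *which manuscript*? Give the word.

photograph

In situ: The intern should threaten to photograph which manuscript after lunch.
'which manuscript' functions as the direct object of 'photograph'. Fronting leaves a gap immediately after 'photograph':
Which manuscript should the intern threaten to photograph ___ after lunch?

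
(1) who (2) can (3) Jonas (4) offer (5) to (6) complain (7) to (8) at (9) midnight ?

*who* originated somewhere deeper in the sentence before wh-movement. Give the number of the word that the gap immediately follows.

Underlying clause: Jonas can offer to complain to who at midnight.
'who' functions as the object of the preposition 'to'. Fronting leaves a gap immediately after 'to':
Who can Jonas offer to complain to ___ at midnight?
'to' is word 7.

7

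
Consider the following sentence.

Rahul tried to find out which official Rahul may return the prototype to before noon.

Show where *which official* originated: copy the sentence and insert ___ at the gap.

Rahul tried to find out which official Rahul may return the prototype to ___ before noon.

Before movement: Rahul may return the prototype to which official before noon.
'which official' is the object of the preposition 'to' (recipient of 'return'). The gap is right after 'to'.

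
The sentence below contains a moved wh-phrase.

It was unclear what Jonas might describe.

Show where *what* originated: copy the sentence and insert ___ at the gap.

It was unclear what Jonas might describe ___.

Pre-movement form: Jonas might describe what.
'what' functions as the direct object of 'describe'. The gap is right after 'describe'.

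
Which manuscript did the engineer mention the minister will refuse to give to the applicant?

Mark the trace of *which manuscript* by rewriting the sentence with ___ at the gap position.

In situ: The engineer did mention the minister will refuse to give which manuscript to the applicant.
The filler 'which manuscript' is interpreted as the direct object of 'give'. The gap is right after 'give'.

Which manuscript did the engineer mention the minister will refuse to give ___ to the applicant?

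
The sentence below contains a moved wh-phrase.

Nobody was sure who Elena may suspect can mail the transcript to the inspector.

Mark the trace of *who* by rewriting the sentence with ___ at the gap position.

Underlying clause: Elena may suspect who can mail the transcript to the inspector.
'who' functions as the subject of the clause embedded under 'suspect'. The gap is right after 'suspect'.

Nobody was sure who Elena may suspect ___ can mail the transcript to the inspector.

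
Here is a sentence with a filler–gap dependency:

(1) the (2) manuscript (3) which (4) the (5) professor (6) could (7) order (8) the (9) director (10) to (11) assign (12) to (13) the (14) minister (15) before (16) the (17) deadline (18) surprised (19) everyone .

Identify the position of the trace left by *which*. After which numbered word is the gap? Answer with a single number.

The filler 'which' is interpreted as the direct object of 'assign'. Wh-movement fronts it, leaving a gap right after 'assign':
The manuscript which the professor could order the director to assign ___ to the minister before the deadline surprised everyone.
'assign' is word 11.

11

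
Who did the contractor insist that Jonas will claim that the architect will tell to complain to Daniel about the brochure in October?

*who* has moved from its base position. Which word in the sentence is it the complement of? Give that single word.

Underlying clause: The contractor did insist that Jonas will claim that the architect will tell who to complain to Daniel about the brochure in October.
'who' functions as the direct object of 'tell'. It moves to the left edge, and the trace sits right after 'tell':
Who did the contractor insist that Jonas will claim that the architect will tell ___ to complain to Daniel about the brochure in October?

tell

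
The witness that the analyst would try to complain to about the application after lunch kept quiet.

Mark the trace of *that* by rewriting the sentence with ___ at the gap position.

'that' is the object of the preposition 'to'. The gap is right after 'to'.

The witness that the analyst would try to complain to ___ about the application after lunch kept quiet.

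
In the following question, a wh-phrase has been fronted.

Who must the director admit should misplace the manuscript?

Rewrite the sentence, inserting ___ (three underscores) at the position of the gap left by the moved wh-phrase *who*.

Who must the director admit ___ should misplace the manuscript?

Before movement: The director must admit who should misplace the manuscript.
'who' is the subject of the clause embedded under 'admit'. The gap is right after 'admit'.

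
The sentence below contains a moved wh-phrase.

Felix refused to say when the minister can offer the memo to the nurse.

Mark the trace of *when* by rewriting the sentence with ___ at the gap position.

In situ: The minister can offer the memo to the nurse when.
'when' is the temporal adjunct. The gap is right after 'nurse'.

Felix refused to say when the minister can offer the memo to the nurse ___.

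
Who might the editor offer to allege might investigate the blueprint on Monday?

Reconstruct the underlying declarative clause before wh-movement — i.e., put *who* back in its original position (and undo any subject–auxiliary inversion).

'who' is the subject of the clause embedded under 'allege'. Fronting leaves a gap immediately after 'allege':
Who might the editor offer to allege ___ might investigate the blueprint on Monday?

The editor might offer to allege who might investigate the blueprint on Monday.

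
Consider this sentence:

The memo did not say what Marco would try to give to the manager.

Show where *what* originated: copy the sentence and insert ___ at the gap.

In situ: Marco would try to give what to the manager.
'what' functions as the direct object of 'give'. The gap is right after 'give'.

The memo did not say what Marco would try to give ___ to the manager.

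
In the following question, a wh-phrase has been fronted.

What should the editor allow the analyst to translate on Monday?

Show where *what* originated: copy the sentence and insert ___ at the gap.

Pre-movement form: The editor should allow the analyst to translate what on Monday.
'what' functions as the direct object of 'translate'. The gap is right after 'translate'.

What should the editor allow the analyst to translate ___ on Monday?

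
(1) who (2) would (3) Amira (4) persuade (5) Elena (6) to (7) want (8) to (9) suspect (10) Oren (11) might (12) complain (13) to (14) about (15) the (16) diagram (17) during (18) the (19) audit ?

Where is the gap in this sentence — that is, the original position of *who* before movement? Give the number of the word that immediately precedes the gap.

13

In situ: Amira would persuade Elena to want to suspect Oren might complain to who about the diagram during the audit.
'who' functions as the object of the preposition 'to'. Wh-movement fronts it, leaving a gap right after 'to':
Who would Amira persuade Elena to want to suspect Oren might complain to ___ about the diagram during the audit?
'to' is word 13.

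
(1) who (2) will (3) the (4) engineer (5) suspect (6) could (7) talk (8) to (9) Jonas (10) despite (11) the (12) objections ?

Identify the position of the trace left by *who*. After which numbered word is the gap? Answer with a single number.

Underlying clause: The engineer will suspect who could talk to Jonas despite the objections.
'who' is the subject of the clause embedded under 'suspect'. It moves to the left edge, and the trace sits right after 'suspect':
Who will the engineer suspect ___ could talk to Jonas despite the objections?
'suspect' is word 5.

5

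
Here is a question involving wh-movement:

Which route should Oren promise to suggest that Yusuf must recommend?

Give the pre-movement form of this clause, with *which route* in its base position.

Oren should promise to suggest that Yusuf must recommend which route.

The filler 'which route' is interpreted as the direct object of 'recommend'. Fronting leaves a gap immediately after 'recommend':
Which route should Oren promise to suggest that Yusuf must recommend ___?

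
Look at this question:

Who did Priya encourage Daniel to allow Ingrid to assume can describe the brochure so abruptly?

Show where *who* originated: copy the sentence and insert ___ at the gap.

Who did Priya encourage Daniel to allow Ingrid to assume ___ can describe the brochure so abruptly?

Underlying clause: Priya did encourage Daniel to allow Ingrid to assume who can describe the brochure so abruptly.
The filler 'who' is interpreted as the subject of the clause embedded under 'assume'. The gap is right after 'assume'.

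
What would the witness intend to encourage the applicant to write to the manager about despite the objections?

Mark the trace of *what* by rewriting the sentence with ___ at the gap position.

In situ: The witness would intend to encourage the applicant to write to the manager about what despite the objections.
The filler 'what' is interpreted as the object of the preposition 'about'. The gap is right after 'about'.

What would the witness intend to encourage the applicant to write to the manager about ___ despite the objections?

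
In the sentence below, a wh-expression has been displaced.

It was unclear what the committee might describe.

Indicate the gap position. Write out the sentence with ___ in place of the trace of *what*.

In situ: The committee might describe what.
'what' functions as the direct object of 'describe'. The gap is right after 'describe'.

It was unclear what the committee might describe ___.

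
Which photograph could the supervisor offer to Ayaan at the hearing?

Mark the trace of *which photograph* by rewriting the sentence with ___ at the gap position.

In situ: The supervisor could offer which photograph to Ayaan at the hearing.
'which photograph' functions as the direct object of 'offer'. The gap is right after 'offer'.

Which photograph could the supervisor offer ___ to Ayaan at the hearing?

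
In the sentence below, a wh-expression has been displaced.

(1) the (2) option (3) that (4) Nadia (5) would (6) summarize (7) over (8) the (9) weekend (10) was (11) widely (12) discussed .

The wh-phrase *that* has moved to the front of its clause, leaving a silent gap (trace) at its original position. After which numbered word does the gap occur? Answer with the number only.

'that' functions as the direct object of 'summarize'. Fronting leaves a gap immediately after 'summarize':
The option that Nadia would summarize ___ over the weekend was widely discussed.
'summarize' is word 6.

6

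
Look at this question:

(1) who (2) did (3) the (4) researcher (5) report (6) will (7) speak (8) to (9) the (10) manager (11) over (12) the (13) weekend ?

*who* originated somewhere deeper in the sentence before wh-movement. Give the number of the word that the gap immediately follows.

5

Before movement: The researcher did report who will speak to the manager over the weekend.
'who' is the subject of the clause embedded under 'report'. Wh-movement fronts it, leaving a gap right after 'report':
Who did the researcher report ___ will speak to the manager over the weekend?
'report' is word 5.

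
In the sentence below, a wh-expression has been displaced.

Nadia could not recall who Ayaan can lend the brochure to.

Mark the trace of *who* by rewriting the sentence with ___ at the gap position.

Underlying clause: Ayaan can lend the brochure to who.
The filler 'who' is interpreted as the object of the preposition 'to' (recipient of 'lend'). The gap is right after 'to'.

Nadia could not recall who Ayaan can lend the brochure to ___.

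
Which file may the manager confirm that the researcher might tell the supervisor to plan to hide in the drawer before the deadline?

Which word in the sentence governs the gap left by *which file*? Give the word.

In situ: The manager may confirm that the researcher might tell the supervisor to plan to hide which file in the drawer before the deadline.
The filler 'which file' is interpreted as the direct object of 'hide'. Wh-movement fronts it, leaving a gap right after 'hide':
Which file may the manager confirm that the researcher might tell the supervisor to plan to hide ___ in the drawer before the deadline?

hide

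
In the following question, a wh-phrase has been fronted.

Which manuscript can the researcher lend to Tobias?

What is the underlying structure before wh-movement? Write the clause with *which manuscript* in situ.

The researcher can lend which manuscript to Tobias.

The filler 'which manuscript' is interpreted as the direct object of 'lend'. It moves to the left edge, and the trace sits right after 'lend':
Which manuscript can the researcher lend ___ to Tobias?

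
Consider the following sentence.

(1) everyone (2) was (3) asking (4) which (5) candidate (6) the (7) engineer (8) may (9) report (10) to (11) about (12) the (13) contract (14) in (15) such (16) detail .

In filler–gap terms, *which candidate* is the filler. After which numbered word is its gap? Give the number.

10

Before movement: The engineer may report to which candidate about the contract in such detail.
'which candidate' functions as the object of the preposition 'to'. Wh-movement fronts it, leaving a gap right after 'to':
Everyone was asking which candidate the engineer may report to ___ about the contract in such detail.
'to' is word 10.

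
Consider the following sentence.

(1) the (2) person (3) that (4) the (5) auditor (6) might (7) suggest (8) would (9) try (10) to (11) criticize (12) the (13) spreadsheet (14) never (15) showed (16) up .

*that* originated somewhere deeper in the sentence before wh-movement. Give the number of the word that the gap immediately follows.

'that' functions as the subject of the clause embedded under 'suggest'. Fronting leaves a gap immediately after 'suggest':
The person that the auditor might suggest ___ would try to criticize the spreadsheet never showed up.
'suggest' is word 7.

7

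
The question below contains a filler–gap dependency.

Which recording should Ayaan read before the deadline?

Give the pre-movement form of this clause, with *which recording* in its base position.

Ayaan should read which recording before the deadline.

'which recording' is the direct object of 'read'. It moves to the left edge, and the trace sits right after 'read':
Which recording should Ayaan read ___ before the deadline?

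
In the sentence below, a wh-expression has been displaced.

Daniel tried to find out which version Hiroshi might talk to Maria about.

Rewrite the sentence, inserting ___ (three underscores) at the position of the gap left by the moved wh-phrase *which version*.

Underlying clause: Hiroshi might talk to Maria about which version.
The filler 'which version' is interpreted as the object of the preposition 'about'. The gap is right after 'about'.

Daniel tried to find out which version Hiroshi might talk to Maria about ___.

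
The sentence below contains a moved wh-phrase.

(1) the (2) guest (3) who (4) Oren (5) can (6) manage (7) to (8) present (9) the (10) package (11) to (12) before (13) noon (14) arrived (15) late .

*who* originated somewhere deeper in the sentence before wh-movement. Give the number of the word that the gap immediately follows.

11

'who' functions as the object of the preposition 'to' (recipient of 'present'). Fronting leaves a gap immediately after 'to':
The guest who Oren can manage to present the package to ___ before noon arrived late.
'to' is word 11.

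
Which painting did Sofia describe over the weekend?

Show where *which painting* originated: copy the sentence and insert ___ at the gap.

Before movement: Sofia did describe which painting over the weekend.
'which painting' functions as the direct object of 'describe'. The gap is right after 'describe'.

Which painting did Sofia describe ___ over the weekend?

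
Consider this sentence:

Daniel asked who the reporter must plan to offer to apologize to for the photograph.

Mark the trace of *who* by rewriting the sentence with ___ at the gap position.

Daniel asked who the reporter must plan to offer to apologize to ___ for the photograph.

In situ: The reporter must plan to offer to apologize to who for the photograph.
The filler 'who' is interpreted as the object of the preposition 'to'. The gap is right after 'to'.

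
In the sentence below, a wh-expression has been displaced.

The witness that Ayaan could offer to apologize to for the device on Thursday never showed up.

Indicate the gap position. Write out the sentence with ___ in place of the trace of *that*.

'that' functions as the object of the preposition 'to'. The gap is right after 'to'.

The witness that Ayaan could offer to apologize to ___ for the device on Thursday never showed up.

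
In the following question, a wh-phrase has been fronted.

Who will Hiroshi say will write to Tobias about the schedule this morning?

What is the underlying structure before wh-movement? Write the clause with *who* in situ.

'who' functions as the subject of the clause embedded under 'say'. Fronting leaves a gap immediately after 'say':
Who will Hiroshi say ___ will write to Tobias about the schedule this morning?

Hiroshi will say who will write to Tobias about the schedule this morning.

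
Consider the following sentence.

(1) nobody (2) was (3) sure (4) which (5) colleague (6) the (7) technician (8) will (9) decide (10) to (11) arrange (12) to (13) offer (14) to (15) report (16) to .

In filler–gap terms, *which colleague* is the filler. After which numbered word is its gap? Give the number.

16

Before movement: The technician will decide to arrange to offer to report to which colleague.
The filler 'which colleague' is interpreted as the object of the preposition 'to'. It moves to the left edge, and the trace sits right after 'to':
Nobody was sure which colleague the technician will decide to arrange to offer to report to ___.
'to' is word 16.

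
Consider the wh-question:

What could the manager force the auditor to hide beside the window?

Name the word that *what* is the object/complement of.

hide

In situ: The manager could force the auditor to hide what beside the window.
'what' functions as the direct object of 'hide'. It moves to the left edge, and the trace sits right after 'hide':
What could the manager force the auditor to hide ___ beside the window?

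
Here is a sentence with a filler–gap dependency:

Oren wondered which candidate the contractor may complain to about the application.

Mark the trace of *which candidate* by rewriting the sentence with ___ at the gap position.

Underlying clause: The contractor may complain to which candidate about the application.
The filler 'which candidate' is interpreted as the object of the preposition 'to'. The gap is right after 'to'.

Oren wondered which candidate the contractor may complain to ___ about the application.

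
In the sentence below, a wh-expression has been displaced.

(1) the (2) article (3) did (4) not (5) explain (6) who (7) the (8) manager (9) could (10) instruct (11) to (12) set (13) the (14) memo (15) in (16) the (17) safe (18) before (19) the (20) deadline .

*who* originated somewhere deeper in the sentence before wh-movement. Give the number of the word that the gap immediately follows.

In situ: The manager could instruct who to set the memo in the safe before the deadline.
The filler 'who' is interpreted as the direct object of 'instruct'. Wh-movement fronts it, leaving a gap right after 'instruct':
The article did not explain who the manager could instruct ___ to set the memo in the safe before the deadline.
'instruct' is word 10.

10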